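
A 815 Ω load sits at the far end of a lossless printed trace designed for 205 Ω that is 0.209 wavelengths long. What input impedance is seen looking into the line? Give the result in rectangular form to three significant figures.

βl = 2π × 0.209 = 75.2°
tan(βl) = tan(75.2°) = 3.8
Z_in = Z_0·(Z_L + jZ_0·tanβl)/(Z_0 + jZ_L·tanβl)
     = 205·(815 + j778)/(205 + j3090)

Z_in ≈ 54.9 − j50.4 Ω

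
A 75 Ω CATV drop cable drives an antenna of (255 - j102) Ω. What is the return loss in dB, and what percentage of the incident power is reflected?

RL ≈ 4.45 dB; 35.9% of incident power reflected

Γ = (180 − j102)/(330 − j102), |Γ| = 0.599
RL = −20·log₁₀(0.599) = 4.45 dB
P_refl/P_inc = |Γ|² = 0.359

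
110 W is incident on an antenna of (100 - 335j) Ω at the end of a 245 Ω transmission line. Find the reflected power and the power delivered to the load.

|Γ| = |(-145 − j335)/(345 − j335)| = 0.759
|Γ|² = 0.576
P_refl = |Γ|²·P_inc = 63.4 W, P_del = (1 − |Γ|²)·P_inc = 46.6 W

P_reflected ≈ 63.4 W; P_delivered ≈ 46.6 W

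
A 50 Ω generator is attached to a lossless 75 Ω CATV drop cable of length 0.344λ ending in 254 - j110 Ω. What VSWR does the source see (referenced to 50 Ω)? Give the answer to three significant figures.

βl = 2π × 0.344 = 124°
tan(βl) = -1.49
Z_in = Z_0·(Z_L + jZ_0·tanβl)/(Z_0 + jZ_L·tanβl) = 30.4 + j57.4 Ω
Γ_s = (Z_in − Z_s)/(Z_in + Z_s) = (-19.6 + j57.4)/(80.4 + j57.4), |Γ_s| = 0.614
VSWR = (1 + |Γ_s|)/(1 − |Γ_s|)

VSWR ≈ 4.18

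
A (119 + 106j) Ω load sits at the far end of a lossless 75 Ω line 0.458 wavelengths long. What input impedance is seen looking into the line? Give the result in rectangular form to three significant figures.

βl = 2π × 0.458 = 165°
tan(βl) = tan(165°) = -0.27
Z_in = Z_0·(Z_L + jZ_0·tanβl)/(Z_0 + jZ_L·tanβl)
     = 75·(119 + j85.7)/(104 − j32.2)

Z_in ≈ 61 + j81 Ω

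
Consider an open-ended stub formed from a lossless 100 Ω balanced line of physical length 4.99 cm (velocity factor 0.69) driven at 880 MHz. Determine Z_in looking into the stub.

λ = v/f = 0.69·c / 880 MHz = 0.235 m
βl = 2π·l/λ = 2π × 0.212 = 76.4°
tan(βl) = 4.12
For an open-ended stub, Z_in = −jZ_0·cot(βl) = −jZ_0/tan(βl)

Z_in ≈ −j24.3 Ω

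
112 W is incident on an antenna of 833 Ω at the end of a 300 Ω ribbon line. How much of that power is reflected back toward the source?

Γ = (833 − 300)/(833 + 300) = 0.47
|Γ|² = 0.221
P_refl = |Γ|²·P_inc = 24.8 W, P_del = (1 − |Γ|²)·P_inc = 87.2 W

P_reflected ≈ 24.8 W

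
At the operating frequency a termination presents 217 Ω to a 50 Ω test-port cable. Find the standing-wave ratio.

VSWR ≈ 4.34

Γ = (217 − 50)/(217 + 50) = 0.625
VSWR = (1 + 0.625)/(1 − 0.625)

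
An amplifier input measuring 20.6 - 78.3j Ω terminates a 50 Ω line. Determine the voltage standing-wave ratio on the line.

VSWR ≈ 8.68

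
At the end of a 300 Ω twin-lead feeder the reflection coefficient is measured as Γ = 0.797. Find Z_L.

Z_L = Z_0·(1 + Γ)/(1 − Γ) = 300·(1.8)/(0.203)

Z_L ≈ 2660 Ω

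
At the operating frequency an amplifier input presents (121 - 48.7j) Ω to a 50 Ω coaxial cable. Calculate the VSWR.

VSWR ≈ 2.88

Γ = (Z_L − Z_0)/(Z_L + Z_0) = (71 − j48.7)/(171 − j48.7)
|Γ| = 86.1/178 = 0.484
VSWR = (1 + |Γ|)/(1 − |Γ|) = 1.48/0.516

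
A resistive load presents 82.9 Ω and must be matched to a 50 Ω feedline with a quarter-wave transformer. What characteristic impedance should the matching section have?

Z_qwt ≈ 64.4 Ω

Z_qwt = √(Z_0·R_L) = √(50 × 82.9) = √4145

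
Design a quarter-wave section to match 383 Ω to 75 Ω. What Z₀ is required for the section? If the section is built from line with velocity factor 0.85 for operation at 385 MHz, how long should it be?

Z_qwt ≈ 169 Ω; length ≈ 16.6 cm

Z_qwt = √(Z_0·R_L) = √(75 × 383) = √28720
λ = 0.85·c/f = 0.662 m, so l = λ/4 = 0.166 m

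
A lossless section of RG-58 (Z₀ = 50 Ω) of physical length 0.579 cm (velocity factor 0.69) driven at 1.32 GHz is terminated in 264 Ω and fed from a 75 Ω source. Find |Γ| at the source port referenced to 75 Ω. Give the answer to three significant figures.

|Γ| ≈ 0.58

λ = v/f = 0.69·c / 1.32 GHz = 0.157 m
βl = 2π·l/λ = 2π × 0.0369 = 13.3°
tan(βl) = 0.236
Z_in = Z_0·(Z_L + jZ_0·tanβl)/(Z_0 + jZ_L·tanβl) = 109 − j124 Ω
Γ_s = (Z_in − Z_s)/(Z_in + Z_s) = (34.1 − j124)/(184 − j124), |Γ_s| = 0.58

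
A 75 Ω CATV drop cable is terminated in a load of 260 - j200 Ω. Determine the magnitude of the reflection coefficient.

Γ = (Z_L − Z_0)/(Z_L + Z_0) = (185 − j200)/(335 − j200)
|Γ| = 272/390

|Γ| ≈ 0.698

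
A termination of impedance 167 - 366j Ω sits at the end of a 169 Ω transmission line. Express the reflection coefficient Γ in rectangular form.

Γ = (Z_L − Z_0)/(Z_L + Z_0) = (-2 − j366)/(336 − j366)

Γ ≈ 0.54 − j0.501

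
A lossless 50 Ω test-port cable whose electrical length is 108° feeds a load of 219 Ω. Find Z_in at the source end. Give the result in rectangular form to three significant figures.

Z_in ≈ 12.6 + j15.3 Ω

tan(βl) = tan(108°) = -3.08
Z_in = Z_0·(Z_L + jZ_0·tanβl)/(Z_0 + jZ_L·tanβl)
     = 50·(219 − j154)/(50 − j674)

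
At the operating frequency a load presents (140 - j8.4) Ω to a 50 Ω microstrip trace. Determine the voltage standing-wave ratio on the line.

VSWR ≈ 2.81

Γ = (Z_L − Z_0)/(Z_L + Z_0) = (90 − j8.4)/(190 − j8.4)
|Γ| = 90.4/190 = 0.475
VSWR = (1 + |Γ|)/(1 − |Γ|) = 1.48/0.525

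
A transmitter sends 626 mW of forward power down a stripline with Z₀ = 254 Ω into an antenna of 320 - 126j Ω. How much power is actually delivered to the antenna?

|Γ| = |(66 − j126)/(574 − j126)| = 0.242
|Γ|² = 0.0586
P_refl = |Γ|²·P_inc = 36.7 mW, P_del = (1 − |Γ|²)·P_inc = 589 mW

P_delivered ≈ 589 mW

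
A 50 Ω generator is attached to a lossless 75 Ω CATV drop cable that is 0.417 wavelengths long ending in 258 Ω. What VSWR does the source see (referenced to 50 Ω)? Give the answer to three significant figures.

βl = 2π × 0.417 = 150°
tan(βl) = -0.575
Z_in = Z_0·(Z_L + jZ_0·tanβl)/(Z_0 + jZ_L·tanβl) = 69.9 + j95.1 Ω
Γ_s = (Z_in − Z_s)/(Z_in + Z_s) = (19.9 + j95.1)/(120 + j95.1), |Γ_s| = 0.635
VSWR = (1 + |Γ_s|)/(1 − |Γ_s|)

VSWR ≈ 4.48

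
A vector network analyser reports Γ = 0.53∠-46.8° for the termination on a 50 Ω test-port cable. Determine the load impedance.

Z_L ≈ 64.8 − j69.6 Ω

Z_L = Z_0·(1 + Γ)/(1 − Γ) = 50·(1.36 − j0.386)/(0.637 + j0.386)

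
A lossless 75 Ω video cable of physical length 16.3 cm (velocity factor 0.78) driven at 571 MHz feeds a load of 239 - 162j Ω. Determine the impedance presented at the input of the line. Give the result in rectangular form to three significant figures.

Z_in ≈ 61.5 + j116 Ω

λ = v/f = 0.78·c / 571 MHz = 0.41 m
βl = 2π·l/λ = 2π × 0.398 = 143°
tan(βl) = tan(143°) = -0.748
Z_in = Z_0·(Z_L + jZ_0·tanβl)/(Z_0 + jZ_L·tanβl)
     = 75·(239 − j218)/(-46.2 − j179)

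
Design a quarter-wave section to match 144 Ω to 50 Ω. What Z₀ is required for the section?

Z_qwt ≈ 84.9 Ω

Z_qwt = √(Z_0·R_L) = √(50 × 144) = √7200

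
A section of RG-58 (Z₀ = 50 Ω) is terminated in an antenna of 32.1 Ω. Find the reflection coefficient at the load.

Γ = -0.218

Γ = (Z_L − Z_0)/(Z_L + Z_0) = (32.1 − 50)/(32.1 + 50) = -17.9/82.1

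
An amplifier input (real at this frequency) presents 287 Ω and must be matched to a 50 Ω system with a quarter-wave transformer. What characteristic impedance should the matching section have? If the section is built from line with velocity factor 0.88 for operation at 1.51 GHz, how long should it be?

Z_qwt = √(Z_0·R_L) = √(50 × 287) = √14350
λ = 0.88·c/f = 0.175 m, so l = λ/4 = 0.0437 m

Z_qwt ≈ 120 Ω; length ≈ 4.37 cm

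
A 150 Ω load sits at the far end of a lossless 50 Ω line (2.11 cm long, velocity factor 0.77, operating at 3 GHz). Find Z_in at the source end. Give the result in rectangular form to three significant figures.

Z_in ≈ 17 + j6.74 Ω

λ = v/f = 0.77·c / 3 GHz = 0.077 m
βl = 2π·l/λ = 2π × 0.274 = 98.6°
tan(βl) = tan(98.6°) = -6.57
Z_in = Z_0·(Z_L + jZ_0·tanβl)/(Z_0 + jZ_L·tanβl)
     = 50·(150 − j329)/(50 − j986)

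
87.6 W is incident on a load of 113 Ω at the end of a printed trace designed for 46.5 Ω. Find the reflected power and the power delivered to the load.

Γ = (113 − 46.5)/(113 + 46.5) = 0.417
|Γ|² = 0.174
P_refl = |Γ|²·P_inc = 15.2 W, P_del = (1 − |Γ|²)·P_inc = 72.4 W

P_reflected ≈ 15.2 W; P_delivered ≈ 72.4 W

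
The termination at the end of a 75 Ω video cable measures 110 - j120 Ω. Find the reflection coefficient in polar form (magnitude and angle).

Γ ≈ 0.567 ∠ -40.8°

Γ = (Z_L − Z_0)/(Z_L + Z_0) = (35 − j120)/(185 − j120)
|Γ| = 125/221 = 0.567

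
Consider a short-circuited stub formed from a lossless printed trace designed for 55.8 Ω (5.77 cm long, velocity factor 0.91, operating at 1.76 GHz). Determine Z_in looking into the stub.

Z_in ≈ −j58 Ω

λ = v/f = 0.91·c / 1.76 GHz = 0.155 m
βl = 2π·l/λ = 2π × 0.372 = 134°
tan(βl) = -1.04
For a short-circuited stub, Z_in = jZ_0·tan(βl)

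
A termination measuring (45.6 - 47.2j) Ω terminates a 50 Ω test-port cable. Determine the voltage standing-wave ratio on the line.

Γ = (Z_L − Z_0)/(Z_L + Z_0) = (-4.4 − j47.2)/(95.6 − j47.2)
|Γ| = 47.4/107 = 0.445
VSWR = (1 + |Γ|)/(1 − |Γ|) = 1.44/0.555

VSWR ≈ 2.6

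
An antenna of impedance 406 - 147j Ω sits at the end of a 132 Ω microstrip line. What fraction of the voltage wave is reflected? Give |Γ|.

|Γ| ≈ 0.558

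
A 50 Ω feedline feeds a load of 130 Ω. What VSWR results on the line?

Γ = (130 − 50)/(130 + 50) = 0.444
VSWR = (1 + 0.444)/(1 − 0.444)

VSWR ≈ 2.6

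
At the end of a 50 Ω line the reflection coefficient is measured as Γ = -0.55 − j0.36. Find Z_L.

Z_L ≈ 11.2 − j14.2 Ω

Z_L = Z_0·(1 + Γ)/(1 − Γ) = 50·(0.45 − j0.36)/(1.55 + j0.36)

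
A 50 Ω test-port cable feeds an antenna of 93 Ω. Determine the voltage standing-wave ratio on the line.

VSWR ≈ 1.86

Γ = (93 − 50)/(93 + 50) = 0.301
VSWR = (1 + 0.301)/(1 − 0.301)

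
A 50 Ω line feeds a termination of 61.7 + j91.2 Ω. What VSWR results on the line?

VSWR ≈ 4.52

Γ = (Z_L − Z_0)/(Z_L + Z_0) = (11.7 + j91.2)/(111.7 + j91.2)
|Γ| = 91.9/144 = 0.638
VSWR = (1 + |Γ|)/(1 − |Γ|) = 1.64/0.362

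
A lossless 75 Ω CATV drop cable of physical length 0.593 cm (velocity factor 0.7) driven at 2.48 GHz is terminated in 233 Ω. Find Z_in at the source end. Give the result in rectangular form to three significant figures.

λ = v/f = 0.7·c / 2.48 GHz = 0.0847 m
βl = 2π·l/λ = 2π × 0.07 = 25.2°
tan(βl) = tan(25.2°) = 0.471
Z_in = Z_0·(Z_L + jZ_0·tanβl)/(Z_0 + jZ_L·tanβl)
     = 75·(233 + j35.3)/(75 + j110)

Z_in ≈ 90.7 − j97.3 Ω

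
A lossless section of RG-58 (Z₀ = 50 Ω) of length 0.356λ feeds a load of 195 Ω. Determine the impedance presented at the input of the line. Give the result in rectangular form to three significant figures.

βl = 2π × 0.356 = 128°
tan(βl) = tan(128°) = -1.27
Z_in = Z_0·(Z_L + jZ_0·tanβl)/(Z_0 + jZ_L·tanβl)
     = 50·(195 − j63.6)/(50 − j248)

Z_in ≈ 19.9 + j35.3 Ω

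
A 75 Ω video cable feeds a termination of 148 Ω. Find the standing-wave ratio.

VSWR ≈ 1.97

Γ = (148 − 75)/(148 + 75) = 0.327
VSWR = (1 + 0.327)/(1 − 0.327)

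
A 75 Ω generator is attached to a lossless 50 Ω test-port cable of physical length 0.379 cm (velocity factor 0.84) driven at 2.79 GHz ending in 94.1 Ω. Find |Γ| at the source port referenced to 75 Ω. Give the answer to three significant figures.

|Γ| ≈ 0.176

λ = v/f = 0.84·c / 2.79 GHz = 0.0903 m
βl = 2π·l/λ = 2π × 0.042 = 15.1°
tan(βl) = 0.27
Z_in = Z_0·(Z_L + jZ_0·tanβl)/(Z_0 + jZ_L·tanβl) = 80.2 − j27.3 Ω
Γ_s = (Z_in − Z_s)/(Z_in + Z_s) = (5.25 − j27.3)/(155 − j27.3), |Γ_s| = 0.176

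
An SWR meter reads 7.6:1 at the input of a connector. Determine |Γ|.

|Γ| ≈ 0.767

|Γ| = (S − 1)/(S + 1) = (7.6 − 1)/(7.6 + 1) = 6.6/8.6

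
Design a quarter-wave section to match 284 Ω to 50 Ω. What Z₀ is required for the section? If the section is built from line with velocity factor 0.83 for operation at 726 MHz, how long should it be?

Z_qwt ≈ 119 Ω; length ≈ 8.57 cm

Z_qwt = √(Z_0·R_L) = √(50 × 284) = √14200
λ = 0.83·c/f = 0.343 m, so l = λ/4 = 0.0857 m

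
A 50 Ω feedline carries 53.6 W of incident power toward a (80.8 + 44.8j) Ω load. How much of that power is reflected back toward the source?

|Γ| = |(30.8 + j44.8)/(130.8 + j44.8)| = 0.393
|Γ|² = 0.155
P_refl = |Γ|²·P_inc = 8.29 W, P_del = (1 − |Γ|²)·P_inc = 45.3 W

P_reflected ≈ 8.29 W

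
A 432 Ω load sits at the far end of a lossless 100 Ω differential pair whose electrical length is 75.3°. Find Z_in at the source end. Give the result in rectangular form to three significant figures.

tan(βl) = tan(75.3°) = 3.81
Z_in = Z_0·(Z_L + jZ_0·tanβl)/(Z_0 + jZ_L·tanβl)
     = 100·(432 + j381)/(100 + j1650)

Z_in ≈ 24.7 − j24.7 Ω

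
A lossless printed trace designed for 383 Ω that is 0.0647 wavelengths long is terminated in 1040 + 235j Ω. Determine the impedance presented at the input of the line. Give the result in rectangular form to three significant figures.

βl = 2π × 0.0647 = 23.3°
tan(βl) = tan(23.3°) = 0.431
Z_in = Z_0·(Z_L + jZ_0·tanβl)/(Z_0 + jZ_L·tanβl)
     = 383·(1040 + j400)/(282 + j448)

Z_in ≈ 646 − j483 Ω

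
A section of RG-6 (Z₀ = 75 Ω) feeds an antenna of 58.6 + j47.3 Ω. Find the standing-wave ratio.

Γ = (Z_L − Z_0)/(Z_L + Z_0) = (-16.4 + j47.3)/(133.6 + j47.3)
|Γ| = 50.1/142 = 0.353
VSWR = (1 + |Γ|)/(1 − |Γ|) = 1.35/0.647

VSWR ≈ 2.09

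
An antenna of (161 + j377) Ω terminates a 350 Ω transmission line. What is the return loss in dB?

RL ≈ 3.56 dB

Γ = (-189 + j377)/(511 + j377), |Γ| = 0.664
RL = −20·log₁₀|Γ| = −20·log₁₀(0.664)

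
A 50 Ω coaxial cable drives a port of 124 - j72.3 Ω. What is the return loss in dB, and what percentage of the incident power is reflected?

Γ = (74 − j72.3)/(174 − j72.3), |Γ| = 0.549
RL = −20·log₁₀(0.549) = 5.21 dB
P_refl/P_inc = |Γ|² = 0.301

RL ≈ 5.21 dB; 30.1% of incident power reflected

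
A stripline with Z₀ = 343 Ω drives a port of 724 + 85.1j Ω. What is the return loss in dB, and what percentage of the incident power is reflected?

RL ≈ 8.76 dB; 13.3% of incident power reflected

Γ = (381 + j85.1)/(1067 + j85.1), |Γ| = 0.365
RL = −20·log₁₀(0.365) = 8.76 dB
P_refl/P_inc = |Γ|² = 0.133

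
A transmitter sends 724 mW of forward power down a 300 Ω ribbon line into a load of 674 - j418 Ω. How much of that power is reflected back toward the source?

|Γ| = |(374 − j418)/(974 − j418)| = 0.529
|Γ|² = 0.28
P_refl = |Γ|²·P_inc = 203 mW, P_del = (1 − |Γ|²)·P_inc = 521 mW

P_reflected ≈ 203 mW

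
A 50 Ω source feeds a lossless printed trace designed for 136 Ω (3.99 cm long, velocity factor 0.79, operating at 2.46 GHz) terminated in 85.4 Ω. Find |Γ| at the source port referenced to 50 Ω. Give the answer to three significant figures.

|Γ| ≈ 0.427

λ = v/f = 0.79·c / 2.46 GHz = 0.0963 m
βl = 2π·l/λ = 2π × 0.414 = 149°
tan(βl) = -0.599
Z_in = Z_0·(Z_L + jZ_0·tanβl)/(Z_0 + jZ_L·tanβl) = 102 − j43.2 Ω
Γ_s = (Z_in − Z_s)/(Z_in + Z_s) = (51.6 − j43.2)/(152 − j43.2), |Γ_s| = 0.427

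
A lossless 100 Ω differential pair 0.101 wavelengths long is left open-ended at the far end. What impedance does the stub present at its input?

βl = 2π × 0.101 = 36.4°
tan(βl) = 0.736
For an open-ended stub, Z_in = −jZ_0·cot(βl) = −jZ_0/tan(βl)

Z_in ≈ −j136 Ω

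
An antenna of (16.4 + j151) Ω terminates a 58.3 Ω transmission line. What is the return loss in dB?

Γ = (-41.9 + j151)/(74.7 + j151), |Γ| = 0.93
RL = −20·log₁₀|Γ| = −20·log₁₀(0.93)

RL ≈ 0.629 dB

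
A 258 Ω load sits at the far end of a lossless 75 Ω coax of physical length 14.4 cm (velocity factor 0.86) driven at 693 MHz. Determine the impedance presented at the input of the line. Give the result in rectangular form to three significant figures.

Z_in ≈ 45.9 + j71.5 Ω

λ = v/f = 0.86·c / 693 MHz = 0.372 m
βl = 2π·l/λ = 2π × 0.387 = 139°
tan(βl) = tan(139°) = -0.862
Z_in = Z_0·(Z_L + jZ_0·tanβl)/(Z_0 + jZ_L·tanβl)
     = 75·(258 − j64.6)/(75 − j222)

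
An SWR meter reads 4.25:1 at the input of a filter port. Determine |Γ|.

|Γ| ≈ 0.619

|Γ| = (S − 1)/(S + 1) = (4.25 − 1)/(4.25 + 1) = 3.25/5.25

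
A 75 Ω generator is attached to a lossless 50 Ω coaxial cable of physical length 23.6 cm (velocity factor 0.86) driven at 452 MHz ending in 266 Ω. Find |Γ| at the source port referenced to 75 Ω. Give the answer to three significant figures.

λ = v/f = 0.86·c / 452 MHz = 0.571 m
βl = 2π·l/λ = 2π × 0.413 = 149°
tan(βl) = -0.605
Z_in = Z_0·(Z_L + jZ_0·tanβl)/(Z_0 + jZ_L·tanβl) = 32 + j72.8 Ω
Γ_s = (Z_in − Z_s)/(Z_in + Z_s) = (-43 + j72.8)/(107 + j72.8), |Γ_s| = 0.653

|Γ| ≈ 0.653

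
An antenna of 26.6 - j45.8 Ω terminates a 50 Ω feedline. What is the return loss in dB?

RL ≈ 4.79 dB

Γ = (-23.4 − j45.8)/(76.6 − j45.8), |Γ| = 0.576
RL = −20·log₁₀|Γ| = −20·log₁₀(0.576)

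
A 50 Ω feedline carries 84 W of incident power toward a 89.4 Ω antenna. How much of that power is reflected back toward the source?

P_reflected ≈ 6.71 W

Γ = (89.4 − 50)/(89.4 + 50) = 0.283
|Γ|² = 0.0799
P_refl = |Γ|²·P_inc = 6.71 W, P_del = (1 − |Γ|²)·P_inc = 77.3 W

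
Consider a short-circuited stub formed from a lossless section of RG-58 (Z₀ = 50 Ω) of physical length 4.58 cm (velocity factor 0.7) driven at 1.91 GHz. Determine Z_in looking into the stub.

λ = v/f = 0.7·c / 1.91 GHz = 0.11 m
βl = 2π·l/λ = 2π × 0.417 = 150°
tan(βl) = -0.578
For a short-circuited stub, Z_in = jZ_0·tan(βl)

Z_in ≈ −j28.9 Ω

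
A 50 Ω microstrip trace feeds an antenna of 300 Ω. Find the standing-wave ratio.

For a purely resistive load, VSWR = R_L/Z_0 or Z_0/R_L (whichever > 1) = 300/50

VSWR ≈ 6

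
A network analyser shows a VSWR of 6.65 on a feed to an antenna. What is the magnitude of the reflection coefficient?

|Γ| ≈ 0.739

|Γ| = (S − 1)/(S + 1) = (6.65 − 1)/(6.65 + 1) = 5.65/7.65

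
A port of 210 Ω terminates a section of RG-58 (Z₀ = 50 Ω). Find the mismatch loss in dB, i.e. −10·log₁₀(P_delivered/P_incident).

mismatch loss ≈ 2.07 dB

Γ = (210 − 50)/(210 + 50) = 0.615
|Γ|² = 0.379, so P_del/P_inc = 1 − |Γ|² = 0.621
ML = −10·log₁₀(1 − |Γ|²)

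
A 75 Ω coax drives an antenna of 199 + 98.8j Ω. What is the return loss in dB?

RL ≈ 5.28 dB

Γ = (124 + j98.8)/(274 + j98.8), |Γ| = 0.544
RL = −20·log₁₀|Γ| = −20·log₁₀(0.544)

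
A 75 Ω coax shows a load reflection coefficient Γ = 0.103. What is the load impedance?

Z_L = Z_0·(1 + Γ)/(1 − Γ) = 75·(1.1)/(0.897)

Z_L ≈ 92.2 Ω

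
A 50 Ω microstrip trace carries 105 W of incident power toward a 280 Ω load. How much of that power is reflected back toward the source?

Γ = (280 − 50)/(280 + 50) = 0.697
|Γ|² = 0.486
P_refl = |Γ|²·P_inc = 51 W, P_del = (1 − |Γ|²)·P_inc = 54 W

P_reflected ≈ 51 W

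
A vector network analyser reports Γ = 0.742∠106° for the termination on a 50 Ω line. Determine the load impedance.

Z_L ≈ 11.5 + j36.4 Ω

Z_L = Z_0·(1 + Γ)/(1 − Γ) = 50·(0.795 + j0.713)/(1.2 − j0.713)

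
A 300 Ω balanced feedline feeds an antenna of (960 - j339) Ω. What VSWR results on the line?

VSWR ≈ 3.64

Γ = (Z_L − Z_0)/(Z_L + Z_0) = (660 − j339)/(1260 − j339)
|Γ| = 742/1300 = 0.569
VSWR = (1 + |Γ|)/(1 − |Γ|) = 1.57/0.431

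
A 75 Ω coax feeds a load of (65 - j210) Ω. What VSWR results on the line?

VSWR ≈ 11

Γ = (Z_L − Z_0)/(Z_L + Z_0) = (-10 − j210)/(140 − j210)
|Γ| = 210/252 = 0.833
VSWR = (1 + |Γ|)/(1 − |Γ|) = 1.83/0.167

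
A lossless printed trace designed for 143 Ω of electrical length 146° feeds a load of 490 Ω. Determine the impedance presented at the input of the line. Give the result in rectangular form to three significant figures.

tan(βl) = tan(146°) = -0.675
Z_in = Z_0·(Z_L + jZ_0·tanβl)/(Z_0 + jZ_L·tanβl)
     = 143·(490 − j96.5)/(143 − j331)

Z_in ≈ 112 + j163 Ω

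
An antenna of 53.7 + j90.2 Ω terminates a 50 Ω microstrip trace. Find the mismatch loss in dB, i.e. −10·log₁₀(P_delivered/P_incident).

mismatch loss ≈ 2.45 dB

Γ = (3.7 + j90.2)/(103.7 + j90.2), |Γ| = 0.657
|Γ|² = 0.431, so P_del/P_inc = 1 − |Γ|² = 0.569
ML = −10·log₁₀(1 − |Γ|²)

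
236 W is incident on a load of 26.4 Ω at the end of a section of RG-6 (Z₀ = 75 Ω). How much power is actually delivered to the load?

Γ = (26.4 − 75)/(26.4 + 75) = -0.479
|Γ|² = 0.23
P_refl = |Γ|²·P_inc = 54.2 W, P_del = (1 − |Γ|²)·P_inc = 182 W

P_delivered ≈ 182 W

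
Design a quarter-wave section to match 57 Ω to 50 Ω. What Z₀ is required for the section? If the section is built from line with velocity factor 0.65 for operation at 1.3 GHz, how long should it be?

Z_qwt = √(Z_0·R_L) = √(50 × 57) = √2850
λ = 0.65·c/f = 0.15 m, so l = λ/4 = 0.0375 m

Z_qwt ≈ 53.4 Ω; length ≈ 3.75 cm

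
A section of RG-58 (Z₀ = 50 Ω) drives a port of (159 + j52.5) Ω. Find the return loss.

Γ = (109 + j52.5)/(209 + j52.5), |Γ| = 0.561
RL = −20·log₁₀|Γ| = −20·log₁₀(0.561)

RL ≈ 5.01 dB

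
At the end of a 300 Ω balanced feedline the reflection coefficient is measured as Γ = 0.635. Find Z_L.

Z_L = Z_0·(1 + Γ)/(1 − Γ) = 300·(1.64)/(0.365)

Z_L ≈ 1340 Ω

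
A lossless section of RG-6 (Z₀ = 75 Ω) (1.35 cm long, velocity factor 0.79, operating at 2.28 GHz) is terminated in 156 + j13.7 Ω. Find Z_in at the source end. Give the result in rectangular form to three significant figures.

Z_in ≈ 60 − j48.7 Ω

λ = v/f = 0.79·c / 2.28 GHz = 0.104 m
βl = 2π·l/λ = 2π × 0.13 = 46.8°
tan(βl) = tan(46.8°) = 1.06
Z_in = Z_0·(Z_L + jZ_0·tanβl)/(Z_0 + jZ_L·tanβl)
     = 75·(156 + j93.4)/(60.4 + j166)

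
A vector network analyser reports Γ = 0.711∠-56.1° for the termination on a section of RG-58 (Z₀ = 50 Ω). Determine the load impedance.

Z_L ≈ 34.7 − j82.8 Ω

Z_L = Z_0·(1 + Γ)/(1 − Γ) = 50·(1.4 − j0.59)/(0.603 + j0.59)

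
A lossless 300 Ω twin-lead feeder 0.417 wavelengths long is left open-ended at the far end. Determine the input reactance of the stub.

X_in ≈ 522 Ω (inductive)

βl = 2π × 0.417 = 150°
tan(βl) = -0.575
For an open-ended stub, Z_in = −jZ_0·cot(βl) = −jZ_0/tan(βl)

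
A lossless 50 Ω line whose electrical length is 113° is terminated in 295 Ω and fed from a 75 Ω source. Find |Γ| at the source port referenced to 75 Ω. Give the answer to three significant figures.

tan(βl) = -2.36
Z_in = Z_0·(Z_L + jZ_0·tanβl)/(Z_0 + jZ_L·tanβl) = 9.95 + j20.5 Ω
Γ_s = (Z_in − Z_s)/(Z_in + Z_s) = (-65 + j20.5)/(85 + j20.5), |Γ_s| = 0.78

|Γ| ≈ 0.78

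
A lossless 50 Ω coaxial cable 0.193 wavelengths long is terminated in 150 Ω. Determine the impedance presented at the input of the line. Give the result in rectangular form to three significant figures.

βl = 2π × 0.193 = 69.5°
tan(βl) = tan(69.5°) = 2.67
Z_in = Z_0·(Z_L + jZ_0·tanβl)/(Z_0 + jZ_L·tanβl)
     = 50·(150 + j134)/(50 + j401)

Z_in ≈ 18.7 − j16.4 Ω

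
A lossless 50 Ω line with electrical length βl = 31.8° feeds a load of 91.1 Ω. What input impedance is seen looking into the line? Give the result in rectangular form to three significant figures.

Z_in ≈ 55.4 − j31.6 Ω

tan(βl) = tan(31.8°) = 0.62
Z_in = Z_0·(Z_L + jZ_0·tanβl)/(Z_0 + jZ_L·tanβl)
     = 50·(91.1 + j31)/(50 + j56.5)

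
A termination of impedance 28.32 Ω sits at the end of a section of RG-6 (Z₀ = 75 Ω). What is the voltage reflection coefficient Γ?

Γ = -0.452

Γ = (Z_L − Z_0)/(Z_L + Z_0) = (28.32 − 75)/(28.32 + 75) = -46.68/103.3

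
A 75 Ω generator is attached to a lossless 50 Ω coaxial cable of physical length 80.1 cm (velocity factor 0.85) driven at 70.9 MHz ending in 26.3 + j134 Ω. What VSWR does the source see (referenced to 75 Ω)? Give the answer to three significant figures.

VSWR ≈ 20.8

λ = v/f = 0.85·c / 70.9 MHz = 3.6 m
βl = 2π·l/λ = 2π × 0.223 = 80.2°
tan(βl) = 5.77
Z_in = Z_0·(Z_L + jZ_0·tanβl)/(Z_0 + jZ_L·tanβl) = 4.13 − j28.3 Ω
Γ_s = (Z_in − Z_s)/(Z_in + Z_s) = (-70.9 − j28.3)/(79.1 − j28.3), |Γ_s| = 0.908
VSWR = (1 + |Γ_s|)/(1 − |Γ_s|)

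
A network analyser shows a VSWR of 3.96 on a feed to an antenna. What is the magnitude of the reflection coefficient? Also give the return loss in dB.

|Γ| = (S − 1)/(S + 1) = (3.96 − 1)/(3.96 + 1) = 2.96/4.96
RL = −20·log₁₀|Γ| = −20·log₁₀(0.597)

|Γ| ≈ 0.597; return loss ≈ 4.48 dB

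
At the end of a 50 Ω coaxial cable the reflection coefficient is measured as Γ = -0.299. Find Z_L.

Z_L = Z_0·(1 + Γ)/(1 − Γ) = 50·(0.701)/(1.3)

Z_L ≈ 27 Ω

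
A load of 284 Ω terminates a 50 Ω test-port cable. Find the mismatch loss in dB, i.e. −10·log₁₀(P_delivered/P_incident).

mismatch loss ≈ 2.93 dB

Γ = (284 − 50)/(284 + 50) = 0.701
|Γ|² = 0.491, so P_del/P_inc = 1 − |Γ|² = 0.509
ML = −10·log₁₀(1 − |Γ|²)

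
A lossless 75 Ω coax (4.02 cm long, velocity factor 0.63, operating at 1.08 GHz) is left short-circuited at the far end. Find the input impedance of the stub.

λ = v/f = 0.63·c / 1.08 GHz = 0.175 m
βl = 2π·l/λ = 2π × 0.23 = 82.7°
tan(βl) = 7.8
For a short-circuited stub, Z_in = jZ_0·tan(βl)

Z_in ≈ +j585 Ω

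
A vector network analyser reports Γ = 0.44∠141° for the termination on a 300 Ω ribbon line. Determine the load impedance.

Z_L = Z_0·(1 + Γ)/(1 − Γ) = 300·(0.658 + j0.277)/(1.34 − j0.277)

Z_L ≈ 129 + j88.5 Ω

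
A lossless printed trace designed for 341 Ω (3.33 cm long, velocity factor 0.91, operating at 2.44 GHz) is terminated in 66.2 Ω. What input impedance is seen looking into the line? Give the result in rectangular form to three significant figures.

Z_in ≈ 546 − j762 Ω

λ = v/f = 0.91·c / 2.44 GHz = 0.112 m
βl = 2π·l/λ = 2π × 0.298 = 107°
tan(βl) = tan(107°) = -3.24
Z_in = Z_0·(Z_L + jZ_0·tanβl)/(Z_0 + jZ_L·tanβl)
     = 341·(66.2 − j1110)/(341 − j215)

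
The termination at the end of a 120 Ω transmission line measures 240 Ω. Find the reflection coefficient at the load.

Γ = 0.333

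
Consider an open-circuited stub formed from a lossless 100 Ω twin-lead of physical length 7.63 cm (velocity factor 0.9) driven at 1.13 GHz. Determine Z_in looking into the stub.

Z_in ≈ +j46.5 Ω

λ = v/f = 0.9·c / 1.13 GHz = 0.239 m
βl = 2π·l/λ = 2π × 0.319 = 115°
tan(βl) = -2.15
For an open-circuited stub, Z_in = −jZ_0·cot(βl) = −jZ_0/tan(βl)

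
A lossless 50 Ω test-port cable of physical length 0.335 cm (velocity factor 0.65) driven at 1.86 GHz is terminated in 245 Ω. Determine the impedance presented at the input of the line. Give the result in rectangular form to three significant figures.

Z_in ≈ 128 − j117 Ω

λ = v/f = 0.65·c / 1.86 GHz = 0.105 m
βl = 2π·l/λ = 2π × 0.032 = 11.5°
tan(βl) = tan(11.5°) = 0.204
Z_in = Z_0·(Z_L + jZ_0·tanβl)/(Z_0 + jZ_L·tanβl)
     = 50·(245 + j10.2)/(50 + j49.9)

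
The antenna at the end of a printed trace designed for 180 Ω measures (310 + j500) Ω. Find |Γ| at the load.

Γ = (Z_L − Z_0)/(Z_L + Z_0) = (130 + j500)/(490 + j500)
|Γ| = 517/700

|Γ| ≈ 0.738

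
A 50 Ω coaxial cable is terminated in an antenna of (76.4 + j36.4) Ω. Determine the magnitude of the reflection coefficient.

|Γ| ≈ 0.342

Γ = (Z_L − Z_0)/(Z_L + Z_0) = (26.4 + j36.4)/(126.4 + j36.4)
|Γ| = 45/132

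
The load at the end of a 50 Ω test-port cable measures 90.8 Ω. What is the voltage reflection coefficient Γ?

Γ = 0.29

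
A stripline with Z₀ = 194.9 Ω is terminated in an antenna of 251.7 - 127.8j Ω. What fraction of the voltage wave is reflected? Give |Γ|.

Γ = (Z_L − Z_0)/(Z_L + Z_0) = (56.8 − j127.8)/(446.6 − j127.8)
|Γ| = 140/465

|Γ| ≈ 0.301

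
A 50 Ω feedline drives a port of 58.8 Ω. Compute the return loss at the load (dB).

Γ = (58.8 − 50)/(58.8 + 50) = 0.0809
RL = −20·log₁₀|Γ| = −20·log₁₀(0.0809)

RL ≈ 21.8 dB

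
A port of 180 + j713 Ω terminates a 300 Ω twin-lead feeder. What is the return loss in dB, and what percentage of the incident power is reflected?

RL ≈ 1.5 dB; 70.8% of incident power reflected

Γ = (-120 + j713)/(480 + j713), |Γ| = 0.841
RL = −20·log₁₀(0.841) = 1.5 dB
P_refl/P_inc = |Γ|² = 0.708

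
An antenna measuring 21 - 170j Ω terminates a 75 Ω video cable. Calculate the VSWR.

VSWR ≈ 22.2

Γ = (Z_L − Z_0)/(Z_L + Z_0) = (-54 − j170)/(96 − j170)
|Γ| = 178/195 = 0.914
VSWR = (1 + |Γ|)/(1 − |Γ|) = 1.91/0.0864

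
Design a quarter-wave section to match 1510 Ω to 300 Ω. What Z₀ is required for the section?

Z_qwt ≈ 673 Ω

Z_qwt = √(Z_0·R_L) = √(300 × 1510) = √453000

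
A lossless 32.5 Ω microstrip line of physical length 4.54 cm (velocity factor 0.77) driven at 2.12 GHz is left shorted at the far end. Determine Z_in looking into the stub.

Z_in ≈ −j18.8 Ω

λ = v/f = 0.77·c / 2.12 GHz = 0.109 m
βl = 2π·l/λ = 2π × 0.417 = 150°
tan(βl) = -0.577
For a shorted stub, Z_in = jZ_0·tan(βl)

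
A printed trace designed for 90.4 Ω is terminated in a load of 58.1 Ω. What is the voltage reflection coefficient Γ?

Γ = (Z_L − Z_0)/(Z_L + Z_0) = (58.1 − 90.4)/(58.1 + 90.4) = -32.3/148.5

Γ = -0.218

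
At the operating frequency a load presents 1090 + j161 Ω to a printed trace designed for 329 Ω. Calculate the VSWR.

VSWR ≈ 3.39

Γ = (Z_L − Z_0)/(Z_L + Z_0) = (761 + j161)/(1419 + j161)
|Γ| = 778/1430 = 0.545
VSWR = (1 + |Γ|)/(1 − |Γ|) = 1.54/0.455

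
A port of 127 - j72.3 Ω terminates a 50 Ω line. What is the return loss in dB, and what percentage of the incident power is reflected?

RL ≈ 5.15 dB; 30.5% of incident power reflected

Γ = (77 − j72.3)/(177 − j72.3), |Γ| = 0.552
RL = −20·log₁₀(0.552) = 5.15 dB
P_refl/P_inc = |Γ|² = 0.305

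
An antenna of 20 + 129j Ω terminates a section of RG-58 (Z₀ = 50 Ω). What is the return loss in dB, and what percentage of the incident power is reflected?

RL ≈ 0.892 dB; 81.4% of incident power reflected

Γ = (-30 + j129)/(70 + j129), |Γ| = 0.902
RL = −20·log₁₀(0.902) = 0.892 dB
P_refl/P_inc = |Γ|² = 0.814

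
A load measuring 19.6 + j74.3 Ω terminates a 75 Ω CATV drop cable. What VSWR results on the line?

Γ = (Z_L − Z_0)/(Z_L + Z_0) = (-55.4 + j74.3)/(94.6 + j74.3)
|Γ| = 92.7/120 = 0.77
VSWR = (1 + |Γ|)/(1 − |Γ|) = 1.77/0.23

VSWR ≈ 7.71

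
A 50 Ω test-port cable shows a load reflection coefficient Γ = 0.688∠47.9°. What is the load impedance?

Z_L ≈ 47.8 + j92.7 Ω

Z_L = Z_0·(1 + Γ)/(1 − Γ) = 50·(1.46 + j0.51)/(0.539 − j0.51)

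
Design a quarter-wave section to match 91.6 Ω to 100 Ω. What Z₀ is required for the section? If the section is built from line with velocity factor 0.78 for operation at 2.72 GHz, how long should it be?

Z_qwt = √(Z_0·R_L) = √(100 × 91.6) = √9160
λ = 0.78·c/f = 0.086 m, so l = λ/4 = 0.0215 m

Z_qwt ≈ 95.7 Ω; length ≈ 2.15 cm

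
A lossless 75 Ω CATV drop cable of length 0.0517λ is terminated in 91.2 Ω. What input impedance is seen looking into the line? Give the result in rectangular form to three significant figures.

Z_in ≈ 87 − j10.4 Ω

βl = 2π × 0.0517 = 18.6°
tan(βl) = tan(18.6°) = 0.337
Z_in = Z_0·(Z_L + jZ_0·tanβl)/(Z_0 + jZ_L·tanβl)
     = 75·(91.2 + j25.3)/(75 + j30.7)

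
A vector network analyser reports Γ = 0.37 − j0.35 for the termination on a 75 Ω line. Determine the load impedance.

Z_L ≈ 107 − j101 Ω

Z_L = Z_0·(1 + Γ)/(1 − Γ) = 75·(1.37 − j0.35)/(0.63 + j0.35)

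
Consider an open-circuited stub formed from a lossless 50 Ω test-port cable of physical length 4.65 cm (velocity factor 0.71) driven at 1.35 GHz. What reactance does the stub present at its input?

X_in ≈ 14.4 Ω (inductive)

λ = v/f = 0.71·c / 1.35 GHz = 0.158 m
βl = 2π·l/λ = 2π × 0.295 = 106°
tan(βl) = -3.46
For an open-circuited stub, Z_in = −jZ_0·cot(βl) = −jZ_0/tan(βl)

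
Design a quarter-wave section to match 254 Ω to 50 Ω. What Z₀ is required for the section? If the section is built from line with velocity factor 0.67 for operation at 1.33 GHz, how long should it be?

Z_qwt ≈ 113 Ω; length ≈ 3.78 cm

Z_qwt = √(Z_0·R_L) = √(50 × 254) = √12700
λ = 0.67·c/f = 0.151 m, so l = λ/4 = 0.0378 m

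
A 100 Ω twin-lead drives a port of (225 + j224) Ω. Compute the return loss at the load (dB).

Γ = (125 + j224)/(325 + j224), |Γ| = 0.65
RL = −20·log₁₀|Γ| = −20·log₁₀(0.65)

RL ≈ 3.74 dB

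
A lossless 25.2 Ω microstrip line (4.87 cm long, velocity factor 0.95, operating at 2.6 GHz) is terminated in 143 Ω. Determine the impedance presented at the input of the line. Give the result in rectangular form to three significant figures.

Z_in ≈ 30.6 + j54.2 Ω

λ = v/f = 0.95·c / 2.6 GHz = 0.11 m
βl = 2π·l/λ = 2π × 0.444 = 160°
tan(βl) = tan(160°) = -0.365
Z_in = Z_0·(Z_L + jZ_0·tanβl)/(Z_0 + jZ_L·tanβl)
     = 25.2·(143 − j9.2)/(25.2 − j52.2)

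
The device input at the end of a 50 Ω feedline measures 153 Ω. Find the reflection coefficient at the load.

Γ = (Z_L − Z_0)/(Z_L + Z_0) = (153 − 50)/(153 + 50) = 103/203

Γ = 0.507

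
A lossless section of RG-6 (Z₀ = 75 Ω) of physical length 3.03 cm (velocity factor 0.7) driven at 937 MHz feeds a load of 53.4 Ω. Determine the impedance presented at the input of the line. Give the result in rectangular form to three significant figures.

λ = v/f = 0.7·c / 937 MHz = 0.224 m
βl = 2π·l/λ = 2π × 0.135 = 48.7°
tan(βl) = tan(48.7°) = 1.14
Z_in = Z_0·(Z_L + jZ_0·tanβl)/(Z_0 + jZ_L·tanβl)
     = 75·(53.4 + j85.3)/(75 + j60.7)

Z_in ≈ 74 + j25.4 Ω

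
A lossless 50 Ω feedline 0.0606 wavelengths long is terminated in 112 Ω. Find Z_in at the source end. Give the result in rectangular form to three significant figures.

βl = 2π × 0.0606 = 21.8°
tan(βl) = tan(21.8°) = 0.4
Z_in = Z_0·(Z_L + jZ_0·tanβl)/(Z_0 + jZ_L·tanβl)
     = 50·(112 + j20)/(50 + j44.8)

Z_in ≈ 72 − j44.6 Ω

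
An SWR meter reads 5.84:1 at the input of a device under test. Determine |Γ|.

|Γ| ≈ 0.708

|Γ| = (S − 1)/(S + 1) = (5.84 − 1)/(5.84 + 1) = 4.84/6.84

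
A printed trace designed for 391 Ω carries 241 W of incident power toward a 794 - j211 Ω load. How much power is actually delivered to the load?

P_delivered ≈ 207 W

|Γ| = |(403 − j211)/(1185 − j211)| = 0.378
|Γ|² = 0.143
P_refl = |Γ|²·P_inc = 34.4 W, P_del = (1 − |Γ|²)·P_inc = 207 W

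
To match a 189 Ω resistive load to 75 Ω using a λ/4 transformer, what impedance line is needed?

Z_qwt = √(Z_0·R_L) = √(75 × 189) = √14180

Z_qwt ≈ 119 Ω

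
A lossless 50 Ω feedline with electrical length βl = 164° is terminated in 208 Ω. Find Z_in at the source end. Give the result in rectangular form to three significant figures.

tan(βl) = tan(164°) = -0.287
Z_in = Z_0·(Z_L + jZ_0·tanβl)/(Z_0 + jZ_L·tanβl)
     = 50·(208 − j14.3)/(50 − j59.6)

Z_in ≈ 92.9 + j96.5 Ω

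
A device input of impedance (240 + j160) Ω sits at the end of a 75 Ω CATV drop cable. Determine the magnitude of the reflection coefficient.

|Γ| ≈ 0.651

Γ = (Z_L − Z_0)/(Z_L + Z_0) = (165 + j160)/(315 + j160)
|Γ| = 230/353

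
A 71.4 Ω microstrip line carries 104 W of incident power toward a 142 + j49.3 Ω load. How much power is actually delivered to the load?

|Γ| = |(70.6 + j49.3)/(213.4 + j49.3)| = 0.393
|Γ|² = 0.155
P_refl = |Γ|²·P_inc = 16.1 W, P_del = (1 − |Γ|²)·P_inc = 87.9 W

P_delivered ≈ 87.9 W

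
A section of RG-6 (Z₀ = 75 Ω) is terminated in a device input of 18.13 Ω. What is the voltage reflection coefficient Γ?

Γ = (Z_L − Z_0)/(Z_L + Z_0) = (18.13 − 75)/(18.13 + 75) = -56.87/93.13

Γ = -0.611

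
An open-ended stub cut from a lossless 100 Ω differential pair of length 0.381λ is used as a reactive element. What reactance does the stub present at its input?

βl = 2π × 0.381 = 137°
tan(βl) = -0.927
For an open-ended stub, Z_in = −jZ_0·cot(βl) = −jZ_0/tan(βl)

X_in ≈ 108 Ω (inductive)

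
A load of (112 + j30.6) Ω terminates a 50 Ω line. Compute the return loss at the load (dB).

RL ≈ 7.55 dB

Γ = (62 + j30.6)/(162 + j30.6), |Γ| = 0.419
RL = −20·log₁₀|Γ| = −20·log₁₀(0.419)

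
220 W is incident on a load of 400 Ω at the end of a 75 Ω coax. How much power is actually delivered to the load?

P_delivered ≈ 117 W

Γ = (400 − 75)/(400 + 75) = 0.684
|Γ|² = 0.468
P_refl = |Γ|²·P_inc = 103 W, P_del = (1 − |Γ|²)·P_inc = 117 W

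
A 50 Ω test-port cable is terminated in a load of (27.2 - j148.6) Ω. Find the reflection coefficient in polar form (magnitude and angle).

Γ ≈ 0.898 ∠ -36.2°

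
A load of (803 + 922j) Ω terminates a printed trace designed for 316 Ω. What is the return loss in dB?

RL ≈ 2.86 dB

Γ = (487 + j922)/(1119 + j922), |Γ| = 0.719
RL = −20·log₁₀|Γ| = −20·log₁₀(0.719)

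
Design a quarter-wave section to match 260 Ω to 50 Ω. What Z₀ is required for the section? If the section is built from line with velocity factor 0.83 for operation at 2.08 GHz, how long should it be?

Z_qwt ≈ 114 Ω; length ≈ 2.99 cm

Z_qwt = √(Z_0·R_L) = √(50 × 260) = √13000
λ = 0.83·c/f = 0.12 m, so l = λ/4 = 0.0299 m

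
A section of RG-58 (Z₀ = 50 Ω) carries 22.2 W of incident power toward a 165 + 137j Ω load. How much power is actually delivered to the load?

P_delivered ≈ 11.3 W

|Γ| = |(115 + j137)/(215 + j137)| = 0.702
|Γ|² = 0.492
P_refl = |Γ|²·P_inc = 10.9 W, P_del = (1 − |Γ|²)·P_inc = 11.3 W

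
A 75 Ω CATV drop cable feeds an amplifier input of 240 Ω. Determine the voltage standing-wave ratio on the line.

For a purely resistive load, VSWR = R_L/Z_0 or Z_0/R_L (whichever > 1) = 240/75

VSWR ≈ 3.2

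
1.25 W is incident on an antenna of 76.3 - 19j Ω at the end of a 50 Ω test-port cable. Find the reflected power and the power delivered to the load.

P_reflected ≈ 0.0807 W; P_delivered ≈ 1.17 W

|Γ| = |(26.3 − j19)/(126.3 − j19)| = 0.254
|Γ|² = 0.0645
P_refl = |Γ|²·P_inc = 0.0807 W, P_del = (1 − |Γ|²)·P_inc = 1.17 W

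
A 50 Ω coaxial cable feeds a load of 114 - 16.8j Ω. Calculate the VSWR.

VSWR ≈ 2.34

Γ = (Z_L − Z_0)/(Z_L + Z_0) = (64 − j16.8)/(164 − j16.8)
|Γ| = 66.2/165 = 0.401
VSWR = (1 + |Γ|)/(1 − |Γ|) = 1.4/0.599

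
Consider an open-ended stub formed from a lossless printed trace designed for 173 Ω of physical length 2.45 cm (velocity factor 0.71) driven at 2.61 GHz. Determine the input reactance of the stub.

λ = v/f = 0.71·c / 2.61 GHz = 0.0816 m
βl = 2π·l/λ = 2π × 0.3 = 108°
tan(βl) = -3.06
For an open-ended stub, Z_in = −jZ_0·cot(βl) = −jZ_0/tan(βl)

X_in ≈ 56.5 Ω (inductive)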